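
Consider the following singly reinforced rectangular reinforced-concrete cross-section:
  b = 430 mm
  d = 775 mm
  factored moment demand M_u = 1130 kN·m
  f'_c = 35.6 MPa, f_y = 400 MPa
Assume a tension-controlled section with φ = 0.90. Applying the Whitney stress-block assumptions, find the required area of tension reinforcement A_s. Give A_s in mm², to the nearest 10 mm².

M_n = M_u/φ = 1130/0.90 = 1255.56 kN·m.
With M_n = 0.85 f'_c a b (d − a/2), solve the quadratic for a:
a = d − √(d² − 2M_n/(0.85 f'_c b)) = 775 − √(775² − 2 × 1255.56×10⁶/(0.85 × 35.6 × 430)) = 136.54 mm.
A_s = 0.85 f'_c a b / f_y = 0.85 × 35.6 × 136.54 × 430 / 400 = 4441.6 mm².

A_s ≈ 4440 mm²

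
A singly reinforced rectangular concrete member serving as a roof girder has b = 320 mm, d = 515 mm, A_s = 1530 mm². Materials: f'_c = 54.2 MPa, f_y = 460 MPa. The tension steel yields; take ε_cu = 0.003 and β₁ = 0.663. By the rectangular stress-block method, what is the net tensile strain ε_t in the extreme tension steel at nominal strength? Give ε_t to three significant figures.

ε_t ≈ 0.0185

a = A_s f_y/(0.85 f'_c b) = 47.74 mm.
β₁ = 0.663, so c = a/β₁ = 47.74/0.663 = 72.01 mm.
From the linear strain diagram with ε_cu = 0.003: ε_t = 0.003 (d − c)/c = 0.003 × (515 − 72.01)/72.01 = 0.0185.
Since ε_t ≥ 0.005, the section is tension-controlled.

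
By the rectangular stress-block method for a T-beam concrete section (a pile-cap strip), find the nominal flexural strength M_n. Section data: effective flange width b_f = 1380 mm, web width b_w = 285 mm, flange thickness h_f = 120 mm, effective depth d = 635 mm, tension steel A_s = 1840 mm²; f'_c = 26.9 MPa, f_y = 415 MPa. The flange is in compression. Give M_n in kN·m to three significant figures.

Tension: T = A_s f_y = 1840 × 415 = 763600 N.
Try a within the flange: a = T/(0.85 f'_c b_f) = 763600/(0.85 × 26.9 × 1380) = 24.20 mm.
Since a = 24.20 ≤ h_f = 120 mm, the stress block lies entirely in the flange; analyse as a rectangular beam of width b_f.
M_n = T(d − a/2) = 763600 × (635 − 12.1) = 475.65 × 10⁶ N·mm.
M_n = 475.65 kN·m.

M_n ≈ 476 kN·m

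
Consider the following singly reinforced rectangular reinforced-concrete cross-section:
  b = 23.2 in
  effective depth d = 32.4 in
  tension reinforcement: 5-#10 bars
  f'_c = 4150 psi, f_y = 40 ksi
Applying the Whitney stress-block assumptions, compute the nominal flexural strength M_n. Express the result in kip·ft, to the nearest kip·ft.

A_s = 5 × 1.27 = 6.35 in².
T = A_s f_y = 6.35 × 40 = 254 kips.
a = T/(0.85 f'_c b) = 254/(0.85 × 4.15 × 23.2) = 3.104 in.
M_n = T(d − a/2) = 254 × (32.4 − 1.552) = 7835.4 kip·in = 7835.4/12 = 652.95 kip·ft.

M_n ≈ 653 kip·ft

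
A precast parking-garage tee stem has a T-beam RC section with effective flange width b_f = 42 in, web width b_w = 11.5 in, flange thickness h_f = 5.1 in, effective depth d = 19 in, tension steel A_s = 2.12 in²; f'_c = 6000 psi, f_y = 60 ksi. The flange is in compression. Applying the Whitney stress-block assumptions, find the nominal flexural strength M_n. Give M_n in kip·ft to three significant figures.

Tension: T = A_s f_y = 2.12 × 60 = 127.2 kips.
Try a within the flange: a = T/(0.85 f'_c b_f) = 127.2/(0.85 × 6 × 42) = 0.594 in.
Since a = 0.594 ≤ h_f = 5.1 in, the stress block lies entirely in the flange; analyse as a rectangular beam of width b_f.
M_n = T(d − a/2) = 127.2 × (19 − 0.297) = 2379.0 kip·in.
M_n = 2379.0/12 = 198.25 kip·ft.

M_n ≈ 198 kip·ft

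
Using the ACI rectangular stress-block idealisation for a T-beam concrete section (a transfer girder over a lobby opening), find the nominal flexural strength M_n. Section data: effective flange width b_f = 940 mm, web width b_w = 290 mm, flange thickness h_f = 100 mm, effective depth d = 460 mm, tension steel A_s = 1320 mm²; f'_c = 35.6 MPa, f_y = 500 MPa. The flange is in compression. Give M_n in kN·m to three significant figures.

Tension: T = A_s f_y = 1320 × 500 = 660000 N.
Try a within the flange: a = T/(0.85 f'_c b_f) = 660000/(0.85 × 35.6 × 940) = 23.20 mm.
Since a = 23.20 ≤ h_f = 100 mm, the stress block lies entirely in the flange; analyse as a rectangular beam of width b_f.
M_n = T(d − a/2) = 660000 × (460 − 11.6) = 295.94 × 10⁶ N·mm.
M_n = 295.94 kN·m.

M_n ≈ 296 kN·m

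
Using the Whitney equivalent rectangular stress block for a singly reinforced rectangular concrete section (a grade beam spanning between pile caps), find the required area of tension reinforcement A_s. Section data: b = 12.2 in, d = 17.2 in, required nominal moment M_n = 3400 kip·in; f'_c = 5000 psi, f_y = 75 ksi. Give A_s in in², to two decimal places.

A_s ≈ 3.02 in²

From M_n = 0.85 f'_c a b (d − a/2):
a = d − √(d² − 2M_n/(0.85 f'_c b)) = 17.2 − √(17.2² − 2 × 3400/(0.85 × 5 × 12.2)) = 4.367 in.
A_s = 0.85 f'_c a b / f_y = 0.85 × 5 × 4.367 × 12.2 / 75 = 3.019 in².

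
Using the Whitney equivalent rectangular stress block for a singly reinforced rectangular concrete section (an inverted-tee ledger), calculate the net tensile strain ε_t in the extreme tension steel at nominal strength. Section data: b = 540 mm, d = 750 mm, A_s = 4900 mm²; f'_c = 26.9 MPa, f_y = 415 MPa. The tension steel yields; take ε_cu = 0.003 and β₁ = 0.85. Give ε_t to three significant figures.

a = A_s f_y/(0.85 f'_c b) = 164.69 mm.
β₁ = 0.85, so c = a/β₁ = 164.69/0.85 = 193.75 mm.
From the linear strain diagram with ε_cu = 0.003: ε_t = 0.003 (d − c)/c = 0.003 × (750 − 193.75)/193.75 = 0.00861.
Since ε_t ≥ 0.005, the section is tension-controlled.

ε_t ≈ 0.00861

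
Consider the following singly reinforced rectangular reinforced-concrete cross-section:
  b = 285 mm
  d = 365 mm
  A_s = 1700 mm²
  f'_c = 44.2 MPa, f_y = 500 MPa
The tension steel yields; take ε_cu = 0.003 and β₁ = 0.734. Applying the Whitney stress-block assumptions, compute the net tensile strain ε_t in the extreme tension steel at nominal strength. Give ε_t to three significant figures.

ε_t ≈ 0.00712

a = A_s f_y/(0.85 f'_c b) = 79.38 mm.
β₁ = 0.734, so c = a/β₁ = 79.38/0.734 = 108.15 mm.
From the linear strain diagram with ε_cu = 0.003: ε_t = 0.003 (d − c)/c = 0.003 × (365 − 108.15)/108.15 = 0.00712.
Since ε_t ≥ 0.005, the section is tension-controlled.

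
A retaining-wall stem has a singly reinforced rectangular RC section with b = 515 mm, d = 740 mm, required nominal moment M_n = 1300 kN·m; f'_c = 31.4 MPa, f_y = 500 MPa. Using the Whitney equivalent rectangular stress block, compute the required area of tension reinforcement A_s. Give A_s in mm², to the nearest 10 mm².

With M_n = 0.85 f'_c a b (d − a/2), solve the quadratic for a:
a = d − √(d² − 2M_n/(0.85 f'_c b)) = 740 − √(740² − 2 × 1300×10⁶/(0.85 × 31.4 × 515)) = 141.30 mm.
A_s = 0.85 f'_c a b / f_y = 0.85 × 31.4 × 141.30 × 515 / 500 = 3884.4 mm².

A_s ≈ 3880 mm²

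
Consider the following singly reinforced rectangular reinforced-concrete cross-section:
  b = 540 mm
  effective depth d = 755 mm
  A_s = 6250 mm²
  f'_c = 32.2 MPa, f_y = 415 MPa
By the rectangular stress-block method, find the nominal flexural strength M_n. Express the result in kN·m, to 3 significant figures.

T = A_s f_y = 6250 × 415 = 2593750 N = 2593.75 kN.
From C = T: a = T/(0.85 f'_c b) = 2593750/(0.85 × 32.2 × 540) = 175.49 mm.
M_n = T(d − a/2) = 2593.75 kN × (755 − 87.745) mm = 1730.69 kN·m.

M_n ≈ 1730 kN·m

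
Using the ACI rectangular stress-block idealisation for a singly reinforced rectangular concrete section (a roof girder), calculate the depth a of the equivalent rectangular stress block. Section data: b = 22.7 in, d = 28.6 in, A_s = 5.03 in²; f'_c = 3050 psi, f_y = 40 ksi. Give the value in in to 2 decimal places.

T = A_s f_y = 5.03 × 40 = 201.2 kips.
a = T/(0.85 f'_c b) = 201.2/(0.85 × 3.05 × 22.7) = 3.42 in.

a ≈ 3.42 in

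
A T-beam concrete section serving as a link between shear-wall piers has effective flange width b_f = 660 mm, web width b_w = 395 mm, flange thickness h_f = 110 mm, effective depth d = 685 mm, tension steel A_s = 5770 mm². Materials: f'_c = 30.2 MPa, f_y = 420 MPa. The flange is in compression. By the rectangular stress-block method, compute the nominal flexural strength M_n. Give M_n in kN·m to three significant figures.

Tension: T = A_s f_y = 5770 × 420 = 2423400 N.
Try a within the flange: a = T/(0.85 f'_c b_f) = 2423400/(0.85 × 30.2 × 660) = 143.04 mm.
a = 143.04 > h_f = 110 mm: the block extends into the web. Split into flange-overhang and web parts.
C_f = 0.85 f'_c (b_f − b_w) h_f = 0.85 × 30.2 × (660 − 395) × 110 = 748281 N.
Remaining web compression depth: a_w = (T − C_f)/(0.85 f'_c b_w) = (2423400 − 748281)/(0.85 × 30.2 × 395) = 165.20 mm.
M_n = C_f(d − h_f/2) + (T − C_f)(d − a_w/2) = 748281 × (685 − 55) + 1675119 × (685 − 82.6) = 471.42 + 1009.09 = 1480.51 × 10⁶ N·mm.
M_n = 1480.51 kN·m.

M_n ≈ 1480 kN·m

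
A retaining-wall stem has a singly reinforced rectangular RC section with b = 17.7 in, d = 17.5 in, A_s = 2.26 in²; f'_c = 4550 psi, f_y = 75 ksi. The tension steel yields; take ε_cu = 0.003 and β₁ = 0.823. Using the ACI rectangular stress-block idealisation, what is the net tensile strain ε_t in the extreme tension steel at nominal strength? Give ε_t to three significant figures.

ε_t ≈ 0.0144

a = A_s f_y/(0.85 f'_c b) = 2.476 in.
β₁ = 0.823, so c = a/β₁ = 2.476/0.823 = 3.009 in.
From the linear strain diagram with ε_cu = 0.003: ε_t = 0.003 (d − c)/c = 0.003 × (17.5 − 3.009)/3.009 = 0.0144.
Since ε_t ≥ 0.005, the section is tension-controlled.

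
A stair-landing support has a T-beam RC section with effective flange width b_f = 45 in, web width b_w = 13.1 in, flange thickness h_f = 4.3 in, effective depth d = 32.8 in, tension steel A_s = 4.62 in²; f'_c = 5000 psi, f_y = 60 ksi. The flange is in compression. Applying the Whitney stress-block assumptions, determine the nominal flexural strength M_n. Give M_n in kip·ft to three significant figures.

Tension: T = A_s f_y = 4.62 × 60 = 277.2 kips.
Try a within the flange: a = T/(0.85 f'_c b_f) = 277.2/(0.85 × 5 × 45) = 1.449 in.
Since a = 1.449 ≤ h_f = 4.3 in, the stress block lies entirely in the flange; analyse as a rectangular beam of width b_f.
M_n = T(d − a/2) = 277.2 × (32.8 − 0.7245) = 8891.3 kip·in.
M_n = 8891.3/12 = 740.94 kip·ft.

M_n ≈ 741 kip·ft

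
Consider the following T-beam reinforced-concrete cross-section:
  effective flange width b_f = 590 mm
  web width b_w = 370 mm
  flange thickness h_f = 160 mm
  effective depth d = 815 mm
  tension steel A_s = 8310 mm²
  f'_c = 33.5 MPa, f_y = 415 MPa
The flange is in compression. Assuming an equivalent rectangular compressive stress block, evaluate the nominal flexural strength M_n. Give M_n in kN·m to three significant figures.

M_n ≈ 2450 kN·m

Tension: T = A_s f_y = 8310 × 415 = 3448650 N.
Try a within the flange: a = T/(0.85 f'_c b_f) = 3448650/(0.85 × 33.5 × 590) = 205.27 mm.
a = 205.27 > h_f = 160 mm: the block extends into the web. Split into flange-overhang and web parts.
C_f = 0.85 f'_c (b_f − b_w) h_f = 0.85 × 33.5 × (590 − 370) × 160 = 1002320 N.
Remaining web compression depth: a_w = (T − C_f)/(0.85 f'_c b_w) = (3448650 − 1002320)/(0.85 × 33.5 × 370) = 232.19 mm.
M_n = C_f(d − h_f/2) + (T − C_f)(d − a_w/2) = 1002320 × (815 − 80) + 2446330 × (815 − 116.095) = 736.71 + 1709.75 = 2446.46 × 10⁶ N·mm.
M_n = 2446.46 kN·m.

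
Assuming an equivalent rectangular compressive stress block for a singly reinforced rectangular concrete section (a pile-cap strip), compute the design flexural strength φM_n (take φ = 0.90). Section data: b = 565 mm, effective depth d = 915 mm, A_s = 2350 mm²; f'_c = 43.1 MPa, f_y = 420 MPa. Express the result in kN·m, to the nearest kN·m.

T = A_s f_y = 2350 × 420 = 987000 N = 987 kN.
From C = T: a = T/(0.85 f'_c b) = 987000/(0.85 × 43.1 × 565) = 47.68 mm.
M_n = T(d − a/2) = 987 kN × (915 − 23.84) mm = 879.57 kN·m.
φM_n = 0.90 × 879.57 = 791.61 kN·m.

φM_n ≈ 792 kN·m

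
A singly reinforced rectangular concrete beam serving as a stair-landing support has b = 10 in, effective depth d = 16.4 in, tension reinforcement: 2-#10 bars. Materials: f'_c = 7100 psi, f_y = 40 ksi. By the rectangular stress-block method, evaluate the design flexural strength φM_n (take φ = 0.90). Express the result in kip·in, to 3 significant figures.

φM_n ≈ 1420 kip·in

A_s = 2 × 1.27 = 2.54 in².
T = A_s f_y = 2.54 × 40 = 101.6 kips.
a = T/(0.85 f'_c b) = 101.6/(0.85 × 7.1 × 10) = 1.684 in.
M_n = T(d − a/2) = 101.6 × (16.4 − 0.842) = 1580.7 kip·in.
φM_n = 0.90 × 1580.7 = 1422.6 kip·in.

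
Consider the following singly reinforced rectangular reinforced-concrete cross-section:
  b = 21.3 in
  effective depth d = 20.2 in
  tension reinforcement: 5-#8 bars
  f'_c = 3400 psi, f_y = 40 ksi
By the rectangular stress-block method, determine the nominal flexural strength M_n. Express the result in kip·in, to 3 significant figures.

A_s = 5 × 0.79 = 3.95 in².
T = A_s f_y = 3.95 × 40 = 158 kips.
a = T/(0.85 f'_c b) = 158/(0.85 × 3.4 × 21.3) = 2.567 in.
M_n = T(d − a/2) = 158 × (20.2 − 1.2835) = 2988.8 kip·in.

M_n ≈ 2990 kip·in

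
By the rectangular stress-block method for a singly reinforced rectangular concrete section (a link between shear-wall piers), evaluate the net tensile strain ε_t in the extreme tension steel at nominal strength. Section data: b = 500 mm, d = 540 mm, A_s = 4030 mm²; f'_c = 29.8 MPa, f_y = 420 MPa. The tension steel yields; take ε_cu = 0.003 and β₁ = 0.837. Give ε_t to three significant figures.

ε_t ≈ 0.00715

a = A_s f_y/(0.85 f'_c b) = 133.64 mm.
β₁ = 0.837, so c = a/β₁ = 133.64/0.837 = 159.67 mm.
From the linear strain diagram with ε_cu = 0.003: ε_t = 0.003 (d − c)/c = 0.003 × (540 − 159.67)/159.67 = 0.00715.
Since ε_t ≥ 0.005, the section is tension-controlled.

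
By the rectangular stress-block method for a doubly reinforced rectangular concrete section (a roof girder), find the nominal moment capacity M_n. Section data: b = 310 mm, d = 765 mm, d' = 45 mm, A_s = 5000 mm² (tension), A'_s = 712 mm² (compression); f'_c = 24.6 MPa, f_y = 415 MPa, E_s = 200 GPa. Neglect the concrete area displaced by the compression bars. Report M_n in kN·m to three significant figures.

M_n ≈ 1330 kN·m

Assume both tension and compression steel yield.
Net tension couple steel: A_s − A'_s = 4288 mm².
a = (A_s − A'_s) f_y / (0.85 f'_c b) = 1779520/(0.85 × 24.6 × 310) = 274.53 mm.
c = a/β₁ = 274.53/0.85 = 322.98 mm; ε'_s = 0.003(c − d')/c = 0.0026 ≥ f_y/E_s = 0.0021, so compression steel does yield.
M_n = (A_s − A'_s) f_y (d − a/2) + A'_s f_y (d − d') = [1779520 × (765 − 137.265) + 295480 × (765 − 45)] × 10⁻⁶ = 1117.07 + 212.75 = 1329.82 kN·m.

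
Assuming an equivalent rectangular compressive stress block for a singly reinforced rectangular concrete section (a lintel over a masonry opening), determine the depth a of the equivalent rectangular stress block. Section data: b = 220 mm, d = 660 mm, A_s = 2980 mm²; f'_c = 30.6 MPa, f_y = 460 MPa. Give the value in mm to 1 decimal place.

a ≈ 239.6 mm

T = A_s f_y = 2980 × 460 = 1370800 N = 1370.8 kN.
Setting C = 0.85 f'_c a b equal to T: a = 1370800/(0.85 × 30.6 × 220) = 239.6 mm.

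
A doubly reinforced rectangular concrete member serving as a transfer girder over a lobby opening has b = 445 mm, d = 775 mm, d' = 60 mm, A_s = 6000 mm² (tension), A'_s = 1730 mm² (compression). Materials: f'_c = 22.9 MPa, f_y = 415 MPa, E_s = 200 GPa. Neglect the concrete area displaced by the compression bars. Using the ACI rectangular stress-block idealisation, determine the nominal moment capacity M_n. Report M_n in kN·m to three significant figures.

Assume both tension and compression steel yield.
Net tension couple steel: A_s − A'_s = 4270 mm².
a = (A_s − A'_s) f_y / (0.85 f'_c b) = 1772050/(0.85 × 22.9 × 445) = 204.58 mm.
c = a/β₁ = 204.58/0.85 = 240.68 mm; ε'_s = 0.003(c − d')/c = 0.0023 ≥ f_y/E_s = 0.0021, so compression steel does yield.
M_n = (A_s − A'_s) f_y (d − a/2) + A'_s f_y (d − d') = [1772050 × (775 − 102.29) + 717950 × (775 − 60)] × 10⁻⁶ = 1192.08 + 513.33 = 1705.41 kN·m.

M_n ≈ 1710 kN·m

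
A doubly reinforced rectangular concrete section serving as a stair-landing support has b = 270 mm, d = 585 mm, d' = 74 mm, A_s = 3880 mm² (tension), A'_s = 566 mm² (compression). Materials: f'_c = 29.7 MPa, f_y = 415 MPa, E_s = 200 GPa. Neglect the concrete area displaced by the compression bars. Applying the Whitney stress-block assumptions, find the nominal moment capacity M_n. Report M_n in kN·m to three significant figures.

M_n ≈ 786 kN·m

Assume both tension and compression steel yield.
Net tension couple steel: A_s − A'_s = 3314 mm².
a = (A_s − A'_s) f_y / (0.85 f'_c b) = 1375310/(0.85 × 29.7 × 270) = 201.77 mm.
c = a/β₁ = 201.77/0.838 = 240.78 mm; ε'_s = 0.003(c − d')/c = 0.0021 ≥ f_y/E_s = 0.0021, so compression steel does yield.
M_n = (A_s − A'_s) f_y (d − a/2) + A'_s f_y (d − d') = [1375310 × (585 − 100.885) + 234890 × (585 − 74)] × 10⁻⁶ = 665.81 + 120.03 = 785.84 kN·m.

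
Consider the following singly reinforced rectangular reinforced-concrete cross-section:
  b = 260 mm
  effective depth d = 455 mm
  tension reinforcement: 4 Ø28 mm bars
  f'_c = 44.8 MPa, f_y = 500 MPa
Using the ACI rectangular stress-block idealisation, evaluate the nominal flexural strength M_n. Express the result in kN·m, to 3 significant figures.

M_n ≈ 484 kN·m

A_s = 4 × 616 = 2464 mm².
T = A_s f_y = 2464 × 500 = 1232000 N = 1232 kN.
From C = T: a = T/(0.85 f'_c b) = 1232000/(0.85 × 44.8 × 260) = 124.43 mm.
M_n = T(d − a/2) = 1232 kN × (455 − 62.215) mm = 483.91 kN·m.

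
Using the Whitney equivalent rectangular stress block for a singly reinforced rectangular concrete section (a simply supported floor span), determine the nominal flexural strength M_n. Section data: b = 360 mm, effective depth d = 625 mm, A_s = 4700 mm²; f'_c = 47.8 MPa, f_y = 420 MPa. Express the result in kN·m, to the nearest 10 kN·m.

T = A_s f_y = 4700 × 420 = 1974000 N = 1974 kN.
From C = T: a = T/(0.85 f'_c b) = 1974000/(0.85 × 47.8 × 360) = 134.96 mm.
M_n = T(d − a/2) = 1974 kN × (625 − 67.48) mm = 1100.54 kN·m.

M_n ≈ 1100 kN·m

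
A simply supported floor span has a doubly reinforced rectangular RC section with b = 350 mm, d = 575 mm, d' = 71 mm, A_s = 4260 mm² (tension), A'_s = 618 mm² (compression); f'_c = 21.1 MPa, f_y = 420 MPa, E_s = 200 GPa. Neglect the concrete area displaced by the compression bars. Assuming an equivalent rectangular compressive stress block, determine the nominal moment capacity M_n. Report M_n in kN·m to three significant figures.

M_n ≈ 824 kN·m

Assume both tension and compression steel yield.
Net tension couple steel: A_s − A'_s = 3642 mm².
a = (A_s − A'_s) f_y / (0.85 f'_c b) = 1529640/(0.85 × 21.1 × 350) = 243.68 mm.
c = a/β₁ = 243.68/0.85 = 286.68 mm; ε'_s = 0.003(c − d')/c = 0.0023 ≥ f_y/E_s = 0.0021, so compression steel does yield.
M_n = (A_s − A'_s) f_y (d − a/2) + A'_s f_y (d − d') = [1529640 × (575 − 121.84) + 259560 × (575 − 71)] × 10⁻⁶ = 693.17 + 130.82 = 823.99 kN·m.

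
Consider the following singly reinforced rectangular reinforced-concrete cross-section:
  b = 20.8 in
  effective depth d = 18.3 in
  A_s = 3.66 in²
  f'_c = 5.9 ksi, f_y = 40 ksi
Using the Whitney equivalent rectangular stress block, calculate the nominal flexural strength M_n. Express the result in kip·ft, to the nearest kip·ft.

T = A_s f_y = 3.66 × 40 = 146.4 kips.
a = T/(0.85 f'_c b) = 146.4/(0.85 × 5.9 × 20.8) = 1.403 in.
M_n = T(d − a/2) = 146.4 × (18.3 − 0.7015) = 2576.4 kip·in = 2576.4/12 = 214.70 kip·ft.

M_n ≈ 215 kip·ft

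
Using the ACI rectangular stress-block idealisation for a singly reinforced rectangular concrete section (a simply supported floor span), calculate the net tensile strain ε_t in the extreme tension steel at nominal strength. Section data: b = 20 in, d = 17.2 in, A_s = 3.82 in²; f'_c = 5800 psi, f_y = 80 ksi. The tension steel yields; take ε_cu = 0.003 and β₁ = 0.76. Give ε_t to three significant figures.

a = A_s f_y/(0.85 f'_c b) = 3.099 in.
β₁ = 0.76, so c = a/β₁ = 3.099/0.76 = 4.078 in.
From the linear strain diagram with ε_cu = 0.003: ε_t = 0.003 (d − c)/c = 0.003 × (17.2 − 4.078)/4.078 = 0.00965.
Since ε_t ≥ 0.005, the section is tension-controlled.

ε_t ≈ 0.00965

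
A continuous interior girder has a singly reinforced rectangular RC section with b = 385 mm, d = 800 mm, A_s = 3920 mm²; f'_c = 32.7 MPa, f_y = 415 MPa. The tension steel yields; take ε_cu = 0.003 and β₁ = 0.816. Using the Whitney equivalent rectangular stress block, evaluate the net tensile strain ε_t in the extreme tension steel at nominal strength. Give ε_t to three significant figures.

ε_t ≈ 0.00988

a = A_s f_y/(0.85 f'_c b) = 152.02 mm.
β₁ = 0.816, so c = a/β₁ = 152.02/0.816 = 186.30 mm.
From the linear strain diagram with ε_cu = 0.003: ε_t = 0.003 (d − c)/c = 0.003 × (800 − 186.30)/186.30 = 0.00988.
Since ε_t ≥ 0.005, the section is tension-controlled.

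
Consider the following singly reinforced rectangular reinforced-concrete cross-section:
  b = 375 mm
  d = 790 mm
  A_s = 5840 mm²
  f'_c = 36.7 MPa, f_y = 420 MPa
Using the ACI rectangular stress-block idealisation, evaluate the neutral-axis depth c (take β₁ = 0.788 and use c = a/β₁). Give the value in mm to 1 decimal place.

c ≈ 266.1 mm

T = A_s f_y = 5840 × 420 = 2452800 N = 2452.8 kN.
Setting C = 0.85 f'_c a b equal to T: a = 2452800/(0.85 × 36.7 × 375) = 209.675 mm.
With β₁ = 0.788, c = a/β₁ = 209.675/0.788 = 266.1 mm.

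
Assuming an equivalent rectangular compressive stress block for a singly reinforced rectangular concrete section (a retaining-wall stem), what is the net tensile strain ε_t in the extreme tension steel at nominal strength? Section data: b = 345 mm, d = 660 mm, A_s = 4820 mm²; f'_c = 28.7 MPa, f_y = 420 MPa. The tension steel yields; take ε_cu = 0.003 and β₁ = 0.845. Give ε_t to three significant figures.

ε_t ≈ 0.00396

a = A_s f_y/(0.85 f'_c b) = 240.53 mm.
β₁ = 0.845, so c = a/β₁ = 240.53/0.845 = 284.65 mm.
From the linear strain diagram with ε_cu = 0.003: ε_t = 0.003 (d − c)/c = 0.003 × (660 − 284.65)/284.65 = 0.00396.
ε_t < 0.004 — the section is over-reinforced for flexure under ACI limits.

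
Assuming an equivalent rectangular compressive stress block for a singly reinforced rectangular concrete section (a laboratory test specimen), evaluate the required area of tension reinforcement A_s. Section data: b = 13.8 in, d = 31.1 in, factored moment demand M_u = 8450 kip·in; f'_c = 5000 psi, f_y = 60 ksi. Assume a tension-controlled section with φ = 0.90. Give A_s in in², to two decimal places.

M_n = M_u/φ = 8450/0.90 = 9388.89 kip·in.
From M_n = 0.85 f'_c a b (d − a/2):
a = d − √(d² − 2M_n/(0.85 f'_c b)) = 31.1 − √(31.1² − 2 × 9388.89/(0.85 × 5 × 13.8)) = 5.663 in.
A_s = 0.85 f'_c a b / f_y = 0.85 × 5 × 5.663 × 13.8 / 60 = 5.536 in².

A_s ≈ 5.54 in²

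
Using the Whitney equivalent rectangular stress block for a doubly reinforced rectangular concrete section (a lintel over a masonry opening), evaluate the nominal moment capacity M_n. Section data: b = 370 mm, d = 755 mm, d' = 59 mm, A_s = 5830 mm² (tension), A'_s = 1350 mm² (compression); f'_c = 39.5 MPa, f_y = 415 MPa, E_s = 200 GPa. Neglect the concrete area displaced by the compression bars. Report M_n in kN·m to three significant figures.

M_n ≈ 1650 kN·m

Assume both tension and compression steel yield.
Net tension couple steel: A_s − A'_s = 4480 mm².
a = (A_s − A'_s) f_y / (0.85 f'_c b) = 1859200/(0.85 × 39.5 × 370) = 149.66 mm.
c = a/β₁ = 149.66/0.768 = 194.87 mm; ε'_s = 0.003(c − d')/c = 0.0021 ≥ f_y/E_s = 0.0021, so compression steel does yield.
M_n = (A_s − A'_s) f_y (d − a/2) + A'_s f_y (d − d') = [1859200 × (755 − 74.83) + 560250 × (755 − 59)] × 10⁻⁶ = 1264.57 + 389.93 = 1654.50 kN·m.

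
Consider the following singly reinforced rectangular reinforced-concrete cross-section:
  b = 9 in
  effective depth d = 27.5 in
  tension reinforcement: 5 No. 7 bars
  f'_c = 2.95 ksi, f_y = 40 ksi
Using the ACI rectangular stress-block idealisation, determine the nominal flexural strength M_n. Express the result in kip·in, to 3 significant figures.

M_n ≈ 2980 kip·in

A_s = 5 × 0.6 = 3 in².
T = A_s f_y = 3 × 40 = 120 kips.
a = T/(0.85 f'_c b) = 120/(0.85 × 2.95 × 9) = 5.317 in.
M_n = T(d − a/2) = 120 × (27.5 − 2.6585) = 2981.0 kip·in.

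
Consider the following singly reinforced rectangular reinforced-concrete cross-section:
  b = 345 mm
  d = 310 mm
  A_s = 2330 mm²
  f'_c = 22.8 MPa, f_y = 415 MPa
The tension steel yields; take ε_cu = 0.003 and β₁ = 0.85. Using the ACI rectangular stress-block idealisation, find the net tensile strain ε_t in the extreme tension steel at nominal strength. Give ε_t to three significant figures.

a = A_s f_y/(0.85 f'_c b) = 144.62 mm.
β₁ = 0.85, so c = a/β₁ = 144.62/0.85 = 170.14 mm.
From the linear strain diagram with ε_cu = 0.003: ε_t = 0.003 (d − c)/c = 0.003 × (310 − 170.14)/170.14 = 0.00247.
ε_t < 0.004 — the section is over-reinforced for flexure under ACI limits.

ε_t ≈ 0.00247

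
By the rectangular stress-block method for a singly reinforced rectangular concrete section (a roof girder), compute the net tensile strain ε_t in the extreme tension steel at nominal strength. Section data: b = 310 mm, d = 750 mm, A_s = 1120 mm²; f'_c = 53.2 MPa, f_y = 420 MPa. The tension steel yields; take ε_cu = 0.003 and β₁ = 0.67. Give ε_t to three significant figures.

ε_t ≈ 0.0419

a = A_s f_y/(0.85 f'_c b) = 33.56 mm.
β₁ = 0.67, so c = a/β₁ = 33.56/0.67 = 50.09 mm.
From the linear strain diagram with ε_cu = 0.003: ε_t = 0.003 (d − c)/c = 0.003 × (750 − 50.09)/50.09 = 0.0419.
Since ε_t ≥ 0.005, the section is tension-controlled.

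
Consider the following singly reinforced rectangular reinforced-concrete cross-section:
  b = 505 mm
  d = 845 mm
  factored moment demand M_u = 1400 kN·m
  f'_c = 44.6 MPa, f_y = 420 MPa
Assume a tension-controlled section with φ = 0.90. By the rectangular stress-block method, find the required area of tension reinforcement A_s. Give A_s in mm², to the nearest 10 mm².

A_s ≈ 4670 mm²

M_n = M_u/φ = 1400/0.90 = 1555.56 kN·m.
With M_n = 0.85 f'_c a b (d − a/2), solve the quadratic for a:
a = d − √(d² − 2M_n/(0.85 f'_c b)) = 845 − √(845² − 2 × 1555.56×10⁶/(0.85 × 44.6 × 505)) = 102.36 mm.
A_s = 0.85 f'_c a b / f_y = 0.85 × 44.6 × 102.36 × 505 / 420 = 4665.8 mm².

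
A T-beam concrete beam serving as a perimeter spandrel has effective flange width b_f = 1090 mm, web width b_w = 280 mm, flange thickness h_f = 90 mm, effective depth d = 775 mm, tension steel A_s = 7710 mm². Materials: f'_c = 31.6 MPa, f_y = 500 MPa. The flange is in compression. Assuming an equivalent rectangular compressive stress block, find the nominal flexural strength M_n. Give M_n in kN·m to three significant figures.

M_n ≈ 2660 kN·m

Tension: T = A_s f_y = 7710 × 500 = 3855000 N.
Try a within the flange: a = T/(0.85 f'_c b_f) = 3855000/(0.85 × 31.6 × 1090) = 131.67 mm.
a = 131.67 > h_f = 90 mm: the block extends into the web. Split into flange-overhang and web parts.
C_f = 0.85 f'_c (b_f − b_w) h_f = 0.85 × 31.6 × (1090 − 280) × 90 = 1958094 N.
Remaining web compression depth: a_w = (T − C_f)/(0.85 f'_c b_w) = (3855000 − 1958094)/(0.85 × 31.6 × 280) = 252.22 mm.
M_n = C_f(d − h_f/2) + (T − C_f)(d − a_w/2) = 1958094 × (775 − 45) + 1896906 × (775 − 126.11) = 1429.41 + 1230.88 = 2660.29 × 10⁶ N·mm.
M_n = 2660.29 kN·m.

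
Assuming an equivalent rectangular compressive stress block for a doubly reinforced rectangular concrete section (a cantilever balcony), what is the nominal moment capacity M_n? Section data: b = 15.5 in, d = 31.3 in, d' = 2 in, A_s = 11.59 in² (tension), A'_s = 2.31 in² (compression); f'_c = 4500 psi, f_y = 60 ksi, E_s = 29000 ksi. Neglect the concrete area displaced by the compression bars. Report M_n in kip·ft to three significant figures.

Assume both steels yield.
a = (A_s − A'_s) f_y/(0.85 f'_c b) = (11.59 − 2.31) × 60/(0.85 × 4.5 × 15.5) = 9.392 in.
c = a/β₁ = 9.392/0.825 = 11.384 in; ε'_s = 0.003(c − d')/c = 0.0025 ≥ ε_y = 0.0021, so the compression steel yields.
M_n = (A_s − A'_s) f_y (d − a/2) + A'_s f_y (d − d') = 556.8 × (31.3 − 4.696) + 138.6 × (31.3 − 2) = 14813.1 + 4061.0 = 18874.1 kip·in = 18874.1/12 = 1572.84 kip·ft.

M_n ≈ 1570 kip·ft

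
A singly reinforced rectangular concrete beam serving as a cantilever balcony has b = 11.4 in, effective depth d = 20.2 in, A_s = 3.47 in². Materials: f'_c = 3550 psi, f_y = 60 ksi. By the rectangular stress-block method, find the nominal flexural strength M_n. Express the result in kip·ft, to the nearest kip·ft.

T = A_s f_y = 3.47 × 60 = 208.2 kips.
a = T/(0.85 f'_c b) = 208.2/(0.85 × 3.55 × 11.4) = 6.052 in.
M_n = T(d − a/2) = 208.2 × (20.2 − 3.026) = 3575.6 kip·in = 3575.6/12 = 297.97 kip·ft.

M_n ≈ 298 kip·ft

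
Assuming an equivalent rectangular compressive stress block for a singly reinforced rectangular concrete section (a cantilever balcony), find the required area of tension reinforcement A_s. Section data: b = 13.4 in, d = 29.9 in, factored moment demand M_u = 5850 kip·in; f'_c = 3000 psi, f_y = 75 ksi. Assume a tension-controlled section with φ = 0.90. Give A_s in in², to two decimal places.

A_s ≈ 3.30 in²

M_n = M_u/φ = 5850/0.90 = 6500 kip·in.
From M_n = 0.85 f'_c a b (d − a/2):
a = d − √(d² − 2M_n/(0.85 f'_c b)) = 29.9 − √(29.9² − 2 × 6500/(0.85 × 3 × 13.4)) = 7.238 in.
A_s = 0.85 f'_c a b / f_y = 0.85 × 3 × 7.238 × 13.4 / 75 = 3.298 in².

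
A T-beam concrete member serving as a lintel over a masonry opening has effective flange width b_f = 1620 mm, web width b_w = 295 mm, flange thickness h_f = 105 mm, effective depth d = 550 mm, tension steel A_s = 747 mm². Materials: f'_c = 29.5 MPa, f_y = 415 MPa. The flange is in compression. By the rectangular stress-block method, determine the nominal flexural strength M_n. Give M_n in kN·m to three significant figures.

Tension: T = A_s f_y = 747 × 415 = 310005 N.
Try a within the flange: a = T/(0.85 f'_c b_f) = 310005/(0.85 × 29.5 × 1620) = 7.63 mm.
Since a = 7.63 ≤ h_f = 105 mm, the stress block lies entirely in the flange; analyse as a rectangular beam of width b_f.
M_n = T(d − a/2) = 310005 × (550 − 3.815) = 169.32 × 10⁶ N·mm.
M_n = 169.32 kN·m.

M_n ≈ 169 kN·m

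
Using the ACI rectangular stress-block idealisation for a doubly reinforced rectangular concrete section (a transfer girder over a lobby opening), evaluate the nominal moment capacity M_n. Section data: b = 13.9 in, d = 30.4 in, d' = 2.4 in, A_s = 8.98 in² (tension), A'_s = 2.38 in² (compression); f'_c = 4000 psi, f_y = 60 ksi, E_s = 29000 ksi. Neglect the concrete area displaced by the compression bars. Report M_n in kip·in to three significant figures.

Assume both steels yield.
a = (A_s − A'_s) f_y/(0.85 f'_c b) = (8.98 − 2.38) × 60/(0.85 × 4 × 13.9) = 8.379 in.
c = a/β₁ = 8.379/0.85 = 9.858 in; ε'_s = 0.003(c − d')/c = 0.0023 ≥ ε_y = 0.0021, so the compression steel yields.
M_n = (A_s − A'_s) f_y (d − a/2) + A'_s f_y (d − d') = 396 × (30.4 − 4.1895) + 142.8 × (30.4 − 2.4) = 10379.4 + 3998.4 = 14377.8 kip·in.

M_n ≈ 14400 kip·in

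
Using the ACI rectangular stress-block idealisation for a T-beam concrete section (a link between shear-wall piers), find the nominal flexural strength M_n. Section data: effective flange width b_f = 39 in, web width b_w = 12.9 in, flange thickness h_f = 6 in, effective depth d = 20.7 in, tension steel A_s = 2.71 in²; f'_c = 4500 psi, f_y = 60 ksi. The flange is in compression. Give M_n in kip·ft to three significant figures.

M_n ≈ 273 kip·ft

Tension: T = A_s f_y = 2.71 × 60 = 162.6 kips.
Try a within the flange: a = T/(0.85 f'_c b_f) = 162.6/(0.85 × 4.5 × 39) = 1.090 in.
Since a = 1.090 ≤ h_f = 6 in, the stress block lies entirely in the flange; analyse as a rectangular beam of width b_f.
M_n = T(d − a/2) = 162.6 × (20.7 − 0.545) = 3277.2 kip·in.
M_n = 3277.2/12 = 273.10 kip·ft.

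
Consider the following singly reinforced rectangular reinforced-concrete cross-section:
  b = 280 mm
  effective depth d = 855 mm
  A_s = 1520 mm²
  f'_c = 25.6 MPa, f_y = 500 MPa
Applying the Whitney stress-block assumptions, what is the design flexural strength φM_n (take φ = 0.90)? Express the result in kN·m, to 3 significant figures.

T = A_s f_y = 1520 × 500 = 760000 N = 760 kN.
From C = T: a = T/(0.85 f'_c b) = 760000/(0.85 × 25.6 × 280) = 124.74 mm.
M_n = T(d − a/2) = 760 kN × (855 − 62.37) mm = 602.40 kN·m.
φM_n = 0.90 × 602.40 = 542.16 kN·m.

φM_n ≈ 542 kN·m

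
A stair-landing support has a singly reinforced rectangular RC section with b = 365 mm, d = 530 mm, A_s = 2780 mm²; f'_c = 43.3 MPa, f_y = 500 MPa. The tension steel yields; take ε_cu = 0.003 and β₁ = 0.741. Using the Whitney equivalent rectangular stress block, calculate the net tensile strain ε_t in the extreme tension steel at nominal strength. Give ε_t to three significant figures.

a = A_s f_y/(0.85 f'_c b) = 103.47 mm.
β₁ = 0.741, so c = a/β₁ = 103.47/0.741 = 139.64 mm.
From the linear strain diagram with ε_cu = 0.003: ε_t = 0.003 (d − c)/c = 0.003 × (530 − 139.64)/139.64 = 0.00839.
Since ε_t ≥ 0.005, the section is tension-controlled.

ε_t ≈ 0.00839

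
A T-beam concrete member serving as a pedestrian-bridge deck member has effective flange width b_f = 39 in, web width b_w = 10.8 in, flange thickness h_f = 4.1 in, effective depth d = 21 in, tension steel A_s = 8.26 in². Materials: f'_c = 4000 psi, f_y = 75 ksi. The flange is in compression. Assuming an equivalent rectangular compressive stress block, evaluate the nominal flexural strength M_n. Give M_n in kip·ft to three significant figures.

Tension: T = A_s f_y = 8.26 × 75 = 619.5 kips.
Try a within the flange: a = T/(0.85 f'_c b_f) = 619.5/(0.85 × 4 × 39) = 4.672 in.
a = 4.672 > h_f = 4.1 in: the block extends into the web. Split into flange-overhang and web parts.
C_f = 0.85 f'_c (b_f − b_w) h_f = 0.85 × 4 × (39 − 10.8) × 4.1 = 393.1 kips.
Remaining web compression depth: a_w = (T − C_f)/(0.85 f'_c b_w) = (619.5 − 393.1)/(0.85 × 4 × 10.8) = 6.166 in.
M_n = C_f(d − h_f/2) + (T − C_f)(d − a_w/2) = 393.1 × (21 − 2.05) + 226.4 × (21 − 3.083) = 7449.2 + 4056.4 = 11505.6 kip·in.
M_n = 11505.6/12 = 958.80 kip·ft.

M_n ≈ 959 kip·ft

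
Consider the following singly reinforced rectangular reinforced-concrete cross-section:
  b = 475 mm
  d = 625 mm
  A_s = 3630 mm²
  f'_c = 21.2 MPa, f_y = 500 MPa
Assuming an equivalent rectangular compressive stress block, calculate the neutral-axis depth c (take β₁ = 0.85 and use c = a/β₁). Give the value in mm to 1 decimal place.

T = A_s f_y = 3630 × 500 = 1815000 N = 1815 kN.
Setting C = 0.85 f'_c a b equal to T: a = 1815000/(0.85 × 21.2 × 475) = 212.045 mm.
With β₁ = 0.85, c = a/β₁ = 212.045/0.85 = 249.5 mm.

c ≈ 249.5 mm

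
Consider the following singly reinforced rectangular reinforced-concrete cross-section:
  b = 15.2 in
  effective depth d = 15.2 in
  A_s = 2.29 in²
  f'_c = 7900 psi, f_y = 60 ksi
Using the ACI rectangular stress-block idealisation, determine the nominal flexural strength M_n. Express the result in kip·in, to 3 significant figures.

M_n ≈ 2000 kip·in

T = A_s f_y = 2.29 × 60 = 137.4 kips.
a = T/(0.85 f'_c b) = 137.4/(0.85 × 7.9 × 15.2) = 1.346 in.
M_n = T(d − a/2) = 137.4 × (15.2 − 0.673) = 1996.0 kip·in.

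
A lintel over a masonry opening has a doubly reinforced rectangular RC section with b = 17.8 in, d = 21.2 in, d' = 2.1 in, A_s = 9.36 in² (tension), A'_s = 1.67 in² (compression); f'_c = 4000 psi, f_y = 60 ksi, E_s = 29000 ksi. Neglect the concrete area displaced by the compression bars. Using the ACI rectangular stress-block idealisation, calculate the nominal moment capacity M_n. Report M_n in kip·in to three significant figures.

Assume both steels yield.
a = (A_s − A'_s) f_y/(0.85 f'_c b) = (9.36 − 1.67) × 60/(0.85 × 4 × 17.8) = 7.624 in.
c = a/β₁ = 7.624/0.85 = 8.969 in; ε'_s = 0.003(c − d')/c = 0.0023 ≥ ε_y = 0.0021, so the compression steel yields.
M_n = (A_s − A'_s) f_y (d − a/2) + A'_s f_y (d − d') = 461.4 × (21.2 − 3.812) + 100.2 × (21.2 − 2.1) = 8022.8 + 1913.8 = 9936.6 kip·in.

M_n ≈ 9940 kip·in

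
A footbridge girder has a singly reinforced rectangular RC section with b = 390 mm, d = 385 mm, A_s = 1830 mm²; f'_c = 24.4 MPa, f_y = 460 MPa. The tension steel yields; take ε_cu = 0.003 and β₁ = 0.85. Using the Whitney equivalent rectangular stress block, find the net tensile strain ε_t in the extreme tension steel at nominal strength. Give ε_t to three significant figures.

ε_t ≈ 0.00643

a = A_s f_y/(0.85 f'_c b) = 104.07 mm.
β₁ = 0.85, so c = a/β₁ = 104.07/0.85 = 122.44 mm.
From the linear strain diagram with ε_cu = 0.003: ε_t = 0.003 (d − c)/c = 0.003 × (385 − 122.44)/122.44 = 0.00643.
Since ε_t ≥ 0.005, the section is tension-controlled.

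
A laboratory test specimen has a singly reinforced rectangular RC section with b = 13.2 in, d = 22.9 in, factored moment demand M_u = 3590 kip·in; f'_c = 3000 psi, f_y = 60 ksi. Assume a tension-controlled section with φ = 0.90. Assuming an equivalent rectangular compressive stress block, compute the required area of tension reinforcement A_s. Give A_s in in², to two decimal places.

M_n = M_u/φ = 3590/0.90 = 3988.89 kip·in.
From M_n = 0.85 f'_c a b (d − a/2):
a = d − √(d² − 2M_n/(0.85 f'_c b)) = 22.9 − √(22.9² − 2 × 3988.89/(0.85 × 3 × 13.2)) = 5.947 in.
A_s = 0.85 f'_c a b / f_y = 0.85 × 3 × 5.947 × 13.2 / 60 = 3.336 in².

A_s ≈ 3.34 in²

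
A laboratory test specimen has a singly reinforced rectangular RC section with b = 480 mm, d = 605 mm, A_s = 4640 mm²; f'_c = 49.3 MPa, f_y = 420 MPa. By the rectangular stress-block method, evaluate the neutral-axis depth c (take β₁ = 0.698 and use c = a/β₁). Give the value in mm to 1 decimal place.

c ≈ 138.8 mm

T = A_s f_y = 4640 × 420 = 1948800 N = 1948.8 kN.
Setting C = 0.85 f'_c a b equal to T: a = 1948800/(0.85 × 49.3 × 480) = 96.886 mm.
With β₁ = 0.698, c = a/β₁ = 96.886/0.698 = 138.8 mm.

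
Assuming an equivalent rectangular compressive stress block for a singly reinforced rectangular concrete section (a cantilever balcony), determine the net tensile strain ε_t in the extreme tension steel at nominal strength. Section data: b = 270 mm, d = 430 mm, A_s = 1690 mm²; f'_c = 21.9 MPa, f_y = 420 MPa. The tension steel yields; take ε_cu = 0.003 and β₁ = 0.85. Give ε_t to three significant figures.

a = A_s f_y/(0.85 f'_c b) = 141.22 mm.
β₁ = 0.85, so c = a/β₁ = 141.22/0.85 = 166.14 mm.
From the linear strain diagram with ε_cu = 0.003: ε_t = 0.003 (d − c)/c = 0.003 × (430 − 166.14)/166.14 = 0.00476.
ε_t is between 0.004 and 0.005 — transition zone.

ε_t ≈ 0.00476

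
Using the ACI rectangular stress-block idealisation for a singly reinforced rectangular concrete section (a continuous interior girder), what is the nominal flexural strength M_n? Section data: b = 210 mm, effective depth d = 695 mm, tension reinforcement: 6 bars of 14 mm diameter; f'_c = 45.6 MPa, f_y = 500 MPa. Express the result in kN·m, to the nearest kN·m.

A_s = 6 × 154 = 924 mm².
T = A_s f_y = 924 × 500 = 462000 N = 462 kN.
From C = T: a = T/(0.85 f'_c b) = 462000/(0.85 × 45.6 × 210) = 56.76 mm.
M_n = T(d − a/2) = 462 kN × (695 − 28.38) mm = 307.98 kN·m.

M_n ≈ 308 kN·m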